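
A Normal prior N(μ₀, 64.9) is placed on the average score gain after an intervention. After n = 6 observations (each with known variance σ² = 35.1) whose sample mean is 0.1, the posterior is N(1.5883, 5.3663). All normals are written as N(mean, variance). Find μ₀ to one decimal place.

The posterior mean is a precision-weighted average: μ_n = (τ₀μ₀ + τ_data·x̄)/(τ₀+τ_data), with τ₀=1/σ₀² and τ_data=n/σ².
Here τ₀ = 1/64.9 = 0.015408 and τ_data = 6/35.1 = 0.170940, so τ_n = 0.186348.
Rearranging for μ₀: μ₀ = (μ_n·τ_n − τ_data·x̄)/τ₀ = (1.5883·0.186348 − 0.170940·0.1) / 0.015408 = 0.278883/0.015408 ≈ 18.1.

μ₀ = 18.1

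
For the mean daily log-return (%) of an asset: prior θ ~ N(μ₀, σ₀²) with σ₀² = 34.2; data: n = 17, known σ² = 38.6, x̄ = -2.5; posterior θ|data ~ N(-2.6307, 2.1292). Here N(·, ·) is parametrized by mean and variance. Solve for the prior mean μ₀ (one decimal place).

μ₀ = -4.6

The posterior mean is a precision-weighted average: μ_n = (τ₀μ₀ + τ_data·x̄)/(τ₀+τ_data), with τ₀=1/σ₀² and τ_data=n/σ².
Here τ₀ = 1/34.2 = 0.029240 and τ_data = 17/38.6 = 0.440415, so τ_n = 0.469655.
Rearranging for μ₀: μ₀ = (μ_n·τ_n − τ_data·x̄)/τ₀ = (-2.6307·0.469655 − 0.440415·-2.5) / 0.029240 = -0.134484/0.029240 ≈ -4.6.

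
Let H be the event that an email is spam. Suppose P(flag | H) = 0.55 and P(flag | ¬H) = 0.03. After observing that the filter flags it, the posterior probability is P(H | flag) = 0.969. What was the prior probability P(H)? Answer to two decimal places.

Bayes' rule in odds form gives O(H|E) = O(H)·[P(E|H)/P(E|¬H)], hence O(H) = O(H|E)/LR.
Posterior odds = 0.969/(1−0.969) = 31.2581. LR = 0.55/0.03 = 18.3333.
Prior odds = 31.2581/18.3333 = 1.7050, so P(H) = 1.7050/(1+1.7050) ≈ 0.63.

P(H) = 0.63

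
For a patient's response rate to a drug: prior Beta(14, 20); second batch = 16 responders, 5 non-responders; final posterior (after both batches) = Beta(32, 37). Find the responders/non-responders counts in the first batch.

Sequential conjugate updates are equivalent to a single update on the pooled data, so total successes = posterior α − prior α and total failures = posterior β − prior β.
Total across both batches: 32−14=18 responders, 37−20=17 non-responders.
Subtract the second batch: 18−16=2 responders and 17−5=12 non-responders.

2 responders and 12 non-responders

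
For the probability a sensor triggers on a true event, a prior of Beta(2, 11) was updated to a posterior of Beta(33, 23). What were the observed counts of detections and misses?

Beta is conjugate to the binomial likelihood: posterior = Beta(α+s, β+f).
Match parameters: s=33−2=31, f=23−11=12.

31 detections and 12 misses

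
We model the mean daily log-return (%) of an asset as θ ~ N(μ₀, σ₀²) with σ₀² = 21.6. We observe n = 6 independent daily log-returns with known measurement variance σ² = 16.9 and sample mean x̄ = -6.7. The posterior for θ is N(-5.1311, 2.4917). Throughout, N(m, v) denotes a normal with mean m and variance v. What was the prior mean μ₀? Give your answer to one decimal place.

The posterior mean is a precision-weighted average: μ_n = (τ₀μ₀ + τ_data·x̄)/(τ₀+τ_data), with τ₀=1/σ₀² and τ_data=n/σ².
Here τ₀ = 1/21.6 = 0.046296 and τ_data = 6/16.9 = 0.355030, so τ_n = 0.401326.
Rearranging for μ₀: μ₀ = (μ_n·τ_n − τ_data·x̄)/τ₀ = (-5.1311·0.401326 − 0.355030·-6.7) / 0.046296 = 0.319457/0.046296 ≈ 6.9.

μ₀ = 6.9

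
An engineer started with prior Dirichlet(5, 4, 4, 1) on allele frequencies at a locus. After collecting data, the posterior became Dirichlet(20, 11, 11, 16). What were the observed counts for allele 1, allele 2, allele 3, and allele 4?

counts (15, 7, 7, 15)

For a Dirichlet(α) prior with multinomial counts c, the posterior is Dirichlet(α + c) componentwise.
Counts are posterior − prior componentwise: 20−5=15, 11−4=7, 11−4=7, 16−1=15.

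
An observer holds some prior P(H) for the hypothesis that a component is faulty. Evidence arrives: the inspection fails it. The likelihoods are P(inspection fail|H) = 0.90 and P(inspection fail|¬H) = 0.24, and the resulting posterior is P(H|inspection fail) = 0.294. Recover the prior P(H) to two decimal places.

P(H) = 0.10

In odds form, posterior odds = prior odds × likelihood ratio, so prior odds = posterior odds ÷ LR.
Posterior odds = 0.294/(1−0.294) = 0.4164. LR = 0.90/0.24 = 3.7500.
Prior odds = 0.4164/3.7500 = 0.1110, so P(H) = 0.1110/(1+0.1110) ≈ 0.10.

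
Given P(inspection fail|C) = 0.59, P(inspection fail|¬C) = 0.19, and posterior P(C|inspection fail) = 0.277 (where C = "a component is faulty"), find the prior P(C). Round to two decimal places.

P(C) = 0.11

Bayes' rule in odds form gives O(C|E) = O(C)·[P(E|C)/P(E|¬C)], hence O(C) = O(C|E)/LR.
Posterior odds = 0.277/(1−0.277) = 0.3831. LR = 0.59/0.19 = 3.1053.
Prior odds = 0.3831/3.1053 = 0.1234, so P(C) = 0.1234/(1+0.1234) ≈ 0.11.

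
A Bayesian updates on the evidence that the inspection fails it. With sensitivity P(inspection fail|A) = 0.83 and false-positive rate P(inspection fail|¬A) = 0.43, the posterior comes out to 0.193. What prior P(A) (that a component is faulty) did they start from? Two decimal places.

In odds form, posterior odds = prior odds × likelihood ratio, so prior odds = posterior odds ÷ LR.
Posterior odds = 0.193/(1−0.193) = 0.2392. LR = 0.83/0.43 = 1.9302.
Prior odds = 0.2392/1.9302 = 0.1239, so P(A) = 0.1239/(1+0.1239) ≈ 0.11.

P(A) = 0.11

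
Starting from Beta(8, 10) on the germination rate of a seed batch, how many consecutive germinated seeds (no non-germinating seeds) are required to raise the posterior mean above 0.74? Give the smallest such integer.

k = 21

After k germinated seeds and 0 non-germinating seeds the posterior is Beta(8+k, 10), with mean (8+k)/(8+10+k).
Set (8+k)/(18+k) > 0.74 and solve: k > (0.74·18 − 8)/(1 − 0.74) = 20.462.
The smallest integer exceeding 20.462 is 21, and checking k=21: (29)/(39) = 0.7436 > 0.74.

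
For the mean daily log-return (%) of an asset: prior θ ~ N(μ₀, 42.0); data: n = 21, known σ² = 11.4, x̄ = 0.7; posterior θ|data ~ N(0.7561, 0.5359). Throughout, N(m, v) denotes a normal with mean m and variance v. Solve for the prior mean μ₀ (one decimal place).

The posterior mean is a precision-weighted average: μ_n = (τ₀μ₀ + τ_data·x̄)/(τ₀+τ_data), with τ₀=1/σ₀² and τ_data=n/σ².
Here τ₀ = 1/42.0 = 0.023810 and τ_data = 21/11.4 = 1.842105, so τ_n = 1.865915.
Rearranging for μ₀: μ₀ = (μ_n·τ_n − τ_data·x̄)/τ₀ = (0.7561·1.865915 − 1.842105·0.7) / 0.023810 = 0.121345/0.023810 ≈ 5.1.

μ₀ = 5.1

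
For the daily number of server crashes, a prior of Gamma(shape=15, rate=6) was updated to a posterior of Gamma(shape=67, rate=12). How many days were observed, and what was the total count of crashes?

Gamma–Poisson conjugacy: posterior shape = α + Σxᵢ, posterior rate = β + n.
Matching: Σxᵢ = 67 − 15 = 52 and n = 12 − 6 = 6.

n = 6 days with total 52 crashes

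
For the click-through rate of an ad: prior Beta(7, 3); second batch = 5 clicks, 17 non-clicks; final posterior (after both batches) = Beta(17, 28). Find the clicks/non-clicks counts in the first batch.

5 clicks and 8 non-clicks

Sequential conjugate updates are equivalent to a single update on the pooled data, so total successes = posterior α − prior α and total failures = posterior β − prior β.
Total across both batches: 17−7=10 clicks, 28−3=25 non-clicks.
Subtract the second batch: 10−5=5 clicks and 25−17=8 non-clicks.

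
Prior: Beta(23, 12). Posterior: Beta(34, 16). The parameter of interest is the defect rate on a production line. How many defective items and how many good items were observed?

11 defective items and 4 good items

A Beta(a, b) prior with s successes and f failures in binomial data gives a Beta(a+s, b+f) posterior.
So s = 34 − 23 = 11 and f = 16 − 12 = 4.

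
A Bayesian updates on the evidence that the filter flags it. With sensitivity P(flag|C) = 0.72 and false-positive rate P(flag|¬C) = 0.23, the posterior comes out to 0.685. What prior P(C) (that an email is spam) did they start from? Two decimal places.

In odds form, posterior odds = prior odds × likelihood ratio, so prior odds = posterior odds ÷ LR.
Posterior odds = 0.685/(1−0.685) = 2.1746. LR = 0.72/0.23 = 3.1304.
Prior odds = 2.1746/3.1304 = 0.6947, so P(C) = 0.6947/(1+0.6947) ≈ 0.41.

P(C) = 0.41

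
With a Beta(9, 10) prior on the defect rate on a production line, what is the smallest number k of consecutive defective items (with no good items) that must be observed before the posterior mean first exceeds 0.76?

After k defective items and 0 good items the posterior is Beta(9+k, 10), with mean (9+k)/(9+10+k).
Set (9+k)/(19+k) > 0.76 and solve: k > (0.76·19 − 9)/(1 − 0.76) = 22.667.
The smallest integer exceeding 22.667 is 23.

k = 23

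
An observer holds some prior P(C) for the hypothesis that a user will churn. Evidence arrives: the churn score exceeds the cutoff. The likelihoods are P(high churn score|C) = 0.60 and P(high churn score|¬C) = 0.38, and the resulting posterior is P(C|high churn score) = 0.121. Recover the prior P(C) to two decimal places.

P(C) = 0.08

In odds form, posterior odds = prior odds × likelihood ratio, so prior odds = posterior odds ÷ LR.
Posterior odds = 0.121/(1−0.121) = 0.1377. LR = 0.60/0.38 = 1.5789.
Prior odds = 0.1377/1.5789 = 0.0872, so P(C) = 0.0872/(1+0.0872) ≈ 0.08.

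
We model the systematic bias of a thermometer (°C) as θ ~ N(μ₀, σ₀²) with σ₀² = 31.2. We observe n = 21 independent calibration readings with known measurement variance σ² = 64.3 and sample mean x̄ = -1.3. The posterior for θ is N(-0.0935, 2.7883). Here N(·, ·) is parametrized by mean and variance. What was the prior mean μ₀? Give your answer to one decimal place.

With known observation variance, the Normal–Normal posterior has precision τ_n = τ₀ + n/σ² and mean μ_n = (τ₀μ₀ + (n/σ²)x̄)/τ_n.
Here τ₀ = 1/31.2 = 0.032051 and τ_data = 21/64.3 = 0.326594, so τ_n = 0.358645.
Rearranging for μ₀: μ₀ = (μ_n·τ_n − τ_data·x̄)/τ₀ = (-0.0935·0.358645 − 0.326594·-1.3) / 0.032051 = 0.391039/0.032051 ≈ 12.2.

μ₀ = 12.2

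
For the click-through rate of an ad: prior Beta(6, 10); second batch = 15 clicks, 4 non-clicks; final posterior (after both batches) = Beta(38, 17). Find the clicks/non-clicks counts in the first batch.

17 clicks and 3 non-clicks

Sequential conjugate updates are equivalent to a single update on the pooled data, so total successes = posterior α − prior α and total failures = posterior β − prior β.
Total across both batches: 38−6=32 clicks, 17−10=7 non-clicks.
Subtract the second batch: 32−15=17 clicks and 7−4=3 non-clicks.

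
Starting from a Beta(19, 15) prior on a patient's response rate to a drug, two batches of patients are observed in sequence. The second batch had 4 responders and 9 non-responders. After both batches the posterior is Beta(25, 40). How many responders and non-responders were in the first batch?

Because Beta–binomial updating is additive in the counts, the combined data contributed (α_post−α_prior, β_post−β_prior) successes and failures.
Total across both batches: 25−19=6 responders, 40−15=25 non-responders.
Subtract the second batch: 6−4=2 responders and 25−9=16 non-responders.

2 responders and 16 non-responders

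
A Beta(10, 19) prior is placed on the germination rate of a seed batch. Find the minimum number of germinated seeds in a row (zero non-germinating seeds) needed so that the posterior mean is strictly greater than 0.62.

After k germinated seeds and 0 non-germinating seeds the posterior is Beta(10+k, 19), with mean (10+k)/(10+19+k).
Set (10+k)/(29+k) > 0.62 and solve: k > (0.62·29 − 10)/(1 − 0.62) = 21.000.
The smallest integer exceeding 21.000 is 22.

k = 22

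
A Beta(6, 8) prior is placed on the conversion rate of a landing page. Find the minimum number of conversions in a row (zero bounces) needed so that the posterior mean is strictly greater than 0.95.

k = 147

After k conversions and 0 bounces the posterior is Beta(6+k, 8), with mean (6+k)/(6+8+k).
Set (6+k)/(14+k) > 0.95 and solve: k > (0.95·14 − 6)/(1 − 0.95) = 146.000.
The smallest integer exceeding 146.000 is 147, and checking k=147: (153)/(161) = 0.9503 > 0.95.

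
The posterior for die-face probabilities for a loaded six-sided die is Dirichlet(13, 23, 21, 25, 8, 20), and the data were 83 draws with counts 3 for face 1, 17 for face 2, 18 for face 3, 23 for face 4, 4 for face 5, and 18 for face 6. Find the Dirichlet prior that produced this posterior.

For a Dirichlet(α) prior with multinomial counts c, the posterior is Dirichlet(α + c) componentwise.
Subtract each count from the matching posterior parameter: 13−3=10, 23−17=6, 21−18=3, 25−23=2, 8−4=4, 20−18=2.

Dirichlet(10, 6, 3, 2, 4, 2)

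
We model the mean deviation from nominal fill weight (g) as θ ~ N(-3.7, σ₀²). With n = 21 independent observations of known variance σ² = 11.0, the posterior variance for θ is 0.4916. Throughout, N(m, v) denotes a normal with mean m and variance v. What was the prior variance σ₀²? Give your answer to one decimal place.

σ₀² = 8.0

For the Normal–Normal model with known σ², precisions add: τ_n = τ₀ + n/σ².
So 1/σ₀² = 1/0.4916 − 21/11.0 = 2.034174 − 1.909091 = 0.125083.
Hence σ₀² = 1/0.125083 ≈ 8.0.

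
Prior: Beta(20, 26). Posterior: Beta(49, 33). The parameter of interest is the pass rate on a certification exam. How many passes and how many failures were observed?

29 passes and 7 failures

Under Beta–binomial conjugacy the posterior parameters are (α+s, β+f).
Match parameters: s=49−20=29, f=33−26=7.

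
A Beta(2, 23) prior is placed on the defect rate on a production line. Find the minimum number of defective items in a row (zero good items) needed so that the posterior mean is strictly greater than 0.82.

After k defective items and 0 good items the posterior is Beta(2+k, 23), with mean (2+k)/(2+23+k).
Set (2+k)/(25+k) > 0.82 and solve: k > (0.82·25 − 2)/(1 − 0.82) = 102.778.
The smallest integer exceeding 102.778 is 103, and checking k=103: (105)/(128) = 0.8203 > 0.82.

k = 103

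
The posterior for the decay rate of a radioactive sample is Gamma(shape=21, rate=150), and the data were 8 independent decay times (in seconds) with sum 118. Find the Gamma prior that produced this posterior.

Gamma(shape=13, rate=32)

Gamma–exponential conjugacy: posterior shape = α + n, posterior rate = β + Σtᵢ.
So α = 21 − 8 = 13 and β = 150 − 118 = 32.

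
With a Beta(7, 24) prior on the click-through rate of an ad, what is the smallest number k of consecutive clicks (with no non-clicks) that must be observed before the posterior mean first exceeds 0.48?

k = 16

After k clicks and 0 non-clicks the posterior is Beta(7+k, 24), with mean (7+k)/(7+24+k).
Set (7+k)/(31+k) > 0.48 and solve: k > (0.48·31 − 7)/(1 − 0.48) = 15.154.
The smallest integer exceeding 15.154 is 16, and checking k=16: (23)/(47) = 0.4894 > 0.48.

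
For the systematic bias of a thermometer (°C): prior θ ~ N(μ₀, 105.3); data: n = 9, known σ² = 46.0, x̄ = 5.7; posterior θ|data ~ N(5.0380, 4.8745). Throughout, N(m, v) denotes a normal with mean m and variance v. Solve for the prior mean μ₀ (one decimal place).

μ₀ = -8.6

With known observation variance, the Normal–Normal posterior has precision τ_n = τ₀ + n/σ² and mean μ_n = (τ₀μ₀ + (n/σ²)x̄)/τ_n.
Here τ₀ = 1/105.3 = 0.009497 and τ_data = 9/46.0 = 0.195652, so τ_n = 0.205149.
Rearranging for μ₀: μ₀ = (μ_n·τ_n − τ_data·x̄)/τ₀ = (5.0380·0.205149 − 0.195652·5.7) / 0.009497 = -0.081676/0.009497 ≈ -8.6.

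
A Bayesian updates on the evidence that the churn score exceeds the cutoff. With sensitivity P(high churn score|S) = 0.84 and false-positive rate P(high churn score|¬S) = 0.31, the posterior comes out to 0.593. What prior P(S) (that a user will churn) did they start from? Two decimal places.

P(S) = 0.35

Bayes' rule in odds form gives O(S|E) = O(S)·[P(E|S)/P(E|¬S)], hence O(S) = O(S|E)/LR.
Posterior odds = 0.593/(1−0.593) = 1.4570. LR = 0.84/0.31 = 2.7097.
Prior odds = 1.4570/2.7097 = 0.5377, so P(S) = 0.5377/(1+0.5377) ≈ 0.35.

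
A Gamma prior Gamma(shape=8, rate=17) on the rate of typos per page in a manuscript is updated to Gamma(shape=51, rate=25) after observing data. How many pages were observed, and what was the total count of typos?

Gamma–Poisson conjugacy: posterior shape = α + Σxᵢ, posterior rate = β + n.
Matching: Σxᵢ = 51 − 8 = 43 and n = 25 − 17 = 8.

n = 8 pages with total 43 typos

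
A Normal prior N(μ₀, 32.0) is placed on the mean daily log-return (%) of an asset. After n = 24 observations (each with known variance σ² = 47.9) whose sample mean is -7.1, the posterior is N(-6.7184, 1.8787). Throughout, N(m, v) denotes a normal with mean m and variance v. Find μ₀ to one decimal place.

The posterior mean is a precision-weighted average: μ_n = (τ₀μ₀ + τ_data·x̄)/(τ₀+τ_data), with τ₀=1/σ₀² and τ_data=n/σ².
Here τ₀ = 1/32.0 = 0.031250 and τ_data = 24/47.9 = 0.501044, so τ_n = 0.532294.
Rearranging for μ₀: μ₀ = (μ_n·τ_n − τ_data·x̄)/τ₀ = (-6.7184·0.532294 − 0.501044·-7.1) / 0.031250 = -0.018752/0.031250 ≈ -0.6.

μ₀ = -0.6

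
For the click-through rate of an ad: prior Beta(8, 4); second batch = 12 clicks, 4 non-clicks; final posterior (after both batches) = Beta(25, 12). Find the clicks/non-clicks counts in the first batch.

Sequential conjugate updates are equivalent to a single update on the pooled data, so total successes = posterior α − prior α and total failures = posterior β − prior β.
Total across both batches: 25−8=17 clicks, 12−4=8 non-clicks.
Subtract the second batch: 17−12=5 clicks and 8−4=4 non-clicks.

5 clicks and 4 non-clicks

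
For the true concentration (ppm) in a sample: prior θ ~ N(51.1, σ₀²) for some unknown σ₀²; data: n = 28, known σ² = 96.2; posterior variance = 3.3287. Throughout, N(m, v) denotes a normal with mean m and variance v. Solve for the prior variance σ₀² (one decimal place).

σ₀² = 106.9

For the Normal–Normal model with known σ², precisions add: τ_n = τ₀ + n/σ².
So 1/σ₀² = 1/3.3287 − 28/96.2 = 0.300418 − 0.291060 = 0.009358.
Hence σ₀² = 1/0.009358 ≈ 106.9.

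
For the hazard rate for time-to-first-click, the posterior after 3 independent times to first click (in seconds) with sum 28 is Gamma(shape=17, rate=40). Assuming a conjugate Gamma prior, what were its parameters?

Gamma(shape=14, rate=12)

Gamma–exponential conjugacy: posterior shape = α + n, posterior rate = β + Σtᵢ.
So α = 17 − 3 = 14 and β = 40 − 28 = 12.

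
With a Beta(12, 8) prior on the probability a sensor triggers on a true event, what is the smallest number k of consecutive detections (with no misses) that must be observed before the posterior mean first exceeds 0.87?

k = 42

After k detections and 0 misses the posterior is Beta(12+k, 8), with mean (12+k)/(12+8+k).
Set (12+k)/(20+k) > 0.87 and solve: k > (0.87·20 − 12)/(1 − 0.87) = 41.538.
The smallest integer exceeding 41.538 is 42.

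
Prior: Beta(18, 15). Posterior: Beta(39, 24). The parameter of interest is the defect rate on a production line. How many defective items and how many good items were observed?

Under Beta–binomial conjugacy the posterior parameters are (a+s, b+f).
Match parameters: s=39−18=21, f=24−15=9.

21 defective items and 9 good items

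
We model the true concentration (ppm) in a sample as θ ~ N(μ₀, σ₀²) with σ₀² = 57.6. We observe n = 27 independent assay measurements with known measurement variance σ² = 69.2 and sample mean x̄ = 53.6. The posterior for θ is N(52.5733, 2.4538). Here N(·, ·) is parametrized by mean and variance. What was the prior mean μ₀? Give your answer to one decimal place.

The posterior mean is a precision-weighted average: μ_n = (τ₀μ₀ + τ_data·x̄)/(τ₀+τ_data), with τ₀=1/σ₀² and τ_data=n/σ².
Here τ₀ = 1/57.6 = 0.017361 and τ_data = 27/69.2 = 0.390173, so τ_n = 0.407534.
Rearranging for μ₀: μ₀ = (μ_n·τ_n − τ_data·x̄)/τ₀ = (52.5733·0.407534 − 0.390173·53.6) / 0.017361 = 0.512134/0.017361 ≈ 29.5.

μ₀ = 29.5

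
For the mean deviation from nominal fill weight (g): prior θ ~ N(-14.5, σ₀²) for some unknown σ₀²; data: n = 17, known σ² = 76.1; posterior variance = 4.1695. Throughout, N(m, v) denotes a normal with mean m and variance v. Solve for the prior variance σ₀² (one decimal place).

Posterior precision equals prior precision plus data precision: 1/σ_n² = 1/σ₀² + n/σ².
So 1/σ₀² = 1/4.1695 − 17/76.1 = 0.239837 − 0.223390 = 0.016447.
Hence σ₀² = 1/0.016447 ≈ 60.8.

σ₀² = 60.8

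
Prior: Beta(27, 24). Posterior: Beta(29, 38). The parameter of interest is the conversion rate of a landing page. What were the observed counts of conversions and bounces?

2 conversions and 14 bounces

Beta is conjugate to the binomial likelihood: posterior = Beta(α+s, β+f).
Match parameters: s=29−27=2, f=38−24=14.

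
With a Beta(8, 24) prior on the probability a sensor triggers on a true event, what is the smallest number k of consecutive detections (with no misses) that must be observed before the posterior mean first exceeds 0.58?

k = 26

After k detections and 0 misses the posterior is Beta(8+k, 24), with mean (8+k)/(8+24+k).
Set (8+k)/(32+k) > 0.58 and solve: k > (0.58·32 − 8)/(1 − 0.58) = 25.143.
The smallest integer exceeding 25.143 is 26, and checking k=26: (34)/(58) = 0.5862 > 0.58.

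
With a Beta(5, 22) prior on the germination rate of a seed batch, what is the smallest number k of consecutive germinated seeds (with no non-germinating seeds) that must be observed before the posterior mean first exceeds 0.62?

k = 31

After k germinated seeds and 0 non-germinating seeds the posterior is Beta(5+k, 22), with mean (5+k)/(5+22+k).
Set (5+k)/(27+k) > 0.62 and solve: k > (0.62·27 − 5)/(1 − 0.62) = 30.895.
The smallest integer exceeding 30.895 is 31.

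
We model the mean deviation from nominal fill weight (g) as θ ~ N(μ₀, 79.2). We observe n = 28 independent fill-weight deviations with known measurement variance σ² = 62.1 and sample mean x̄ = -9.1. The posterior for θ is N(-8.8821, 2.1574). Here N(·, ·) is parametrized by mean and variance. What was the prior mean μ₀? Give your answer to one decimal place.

μ₀ = -1.1

With known observation variance, the Normal–Normal posterior has precision τ_n = τ₀ + n/σ² and mean μ_n = (τ₀μ₀ + (n/σ²)x̄)/τ_n.
Here τ₀ = 1/79.2 = 0.012626 and τ_data = 28/62.1 = 0.450886, so τ_n = 0.463512.
Rearranging for μ₀: μ₀ = (μ_n·τ_n − τ_data·x̄)/τ₀ = (-8.8821·0.463512 − 0.450886·-9.1) / 0.012626 = -0.013897/0.012626 ≈ -1.1.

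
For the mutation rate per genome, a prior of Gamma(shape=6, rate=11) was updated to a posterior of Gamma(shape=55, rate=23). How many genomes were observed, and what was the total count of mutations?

n = 12 genomes with total 49 mutations

A Gamma(α, β) prior (rate parametrization) on a Poisson rate with n observations summing to S gives posterior Gamma(α+S, β+n).
Matching: Σxᵢ = 55 − 6 = 49 and n = 23 − 11 = 12.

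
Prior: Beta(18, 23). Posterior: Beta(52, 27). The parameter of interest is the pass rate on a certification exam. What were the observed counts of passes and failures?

Beta is conjugate to the binomial likelihood: posterior = Beta(α+s, β+f).
So s = 52 − 18 = 34 and f = 27 − 23 = 4.

34 passes and 4 failures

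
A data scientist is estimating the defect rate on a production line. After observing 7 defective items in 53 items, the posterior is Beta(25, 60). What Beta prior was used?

Beta is conjugate to the binomial likelihood: posterior = Beta(α+s, β+f).
So α = 25 − 7 = 18 and β = 60 − 46 = 14.

Beta(18, 14)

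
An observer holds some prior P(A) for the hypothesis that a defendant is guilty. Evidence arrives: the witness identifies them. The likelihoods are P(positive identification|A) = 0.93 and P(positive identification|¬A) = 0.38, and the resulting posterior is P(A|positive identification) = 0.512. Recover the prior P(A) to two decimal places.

P(A) = 0.30

In odds form, posterior odds = prior odds × likelihood ratio, so prior odds = posterior odds ÷ LR.
Posterior odds = 0.512/(1−0.512) = 1.0492. LR = 0.93/0.38 = 2.4474.
Prior odds = 1.0492/2.4474 = 0.4287, so P(A) = 0.4287/(1+0.4287) ≈ 0.30.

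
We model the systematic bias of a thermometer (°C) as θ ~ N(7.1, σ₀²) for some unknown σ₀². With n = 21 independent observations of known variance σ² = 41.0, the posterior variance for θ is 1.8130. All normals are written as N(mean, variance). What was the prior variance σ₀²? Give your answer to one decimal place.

σ₀² = 25.4

For the Normal–Normal model with known σ², precisions add: τ_n = τ₀ + n/σ².
So 1/σ₀² = 1/1.8130 − 21/41.0 = 0.551572 − 0.512195 = 0.039377.
Hence σ₀² = 1/0.039377 ≈ 25.4.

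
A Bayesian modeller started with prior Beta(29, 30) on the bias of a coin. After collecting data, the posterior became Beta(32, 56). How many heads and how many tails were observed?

3 heads and 26 tails

Beta is conjugate to the binomial likelihood: posterior = Beta(a+s, b+f).
Match parameters: s=32−29=3, f=56−30=26.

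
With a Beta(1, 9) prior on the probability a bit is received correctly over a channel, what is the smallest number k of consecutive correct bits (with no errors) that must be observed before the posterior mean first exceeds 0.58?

After k correct bits and 0 errors the posterior is Beta(1+k, 9), with mean (1+k)/(1+9+k).
Set (1+k)/(10+k) > 0.58 and solve: k > (0.58·10 − 1)/(1 − 0.58) = 11.429.
The smallest integer exceeding 11.429 is 12, and checking k=12: (13)/(22) = 0.5909 > 0.58.

k = 12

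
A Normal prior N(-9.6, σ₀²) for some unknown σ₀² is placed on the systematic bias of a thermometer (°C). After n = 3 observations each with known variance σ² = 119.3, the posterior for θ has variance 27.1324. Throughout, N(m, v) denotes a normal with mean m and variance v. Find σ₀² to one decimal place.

Posterior precision equals prior precision plus data precision: 1/σ_n² = 1/σ₀² + n/σ².
So 1/σ₀² = 1/27.1324 − 3/119.3 = 0.036856 − 0.025147 = 0.011709.
Hence σ₀² = 1/0.011709 ≈ 85.4.

σ₀² = 85.4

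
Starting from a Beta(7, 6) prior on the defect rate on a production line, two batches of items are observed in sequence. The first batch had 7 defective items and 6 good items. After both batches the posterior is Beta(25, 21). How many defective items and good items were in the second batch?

11 defective items and 9 good items

Sequential conjugate updates are equivalent to a single update on the pooled data, so total successes = posterior α − prior α and total failures = posterior β − prior β.
Total across both batches: 25−7=18 defective items, 21−6=15 good items.
Subtract the first batch: 18−7=11 defective items and 15−6=9 good items.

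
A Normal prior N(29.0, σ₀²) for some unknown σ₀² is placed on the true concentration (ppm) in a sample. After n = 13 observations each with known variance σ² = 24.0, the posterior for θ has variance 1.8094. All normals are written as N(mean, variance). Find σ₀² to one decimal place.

σ₀² = 90.9

Posterior precision equals prior precision plus data precision: 1/σ_n² = 1/σ₀² + n/σ².
So 1/σ₀² = 1/1.8094 − 13/24.0 = 0.552669 − 0.541667 = 0.011002.
Hence σ₀² = 1/0.011002 ≈ 90.9.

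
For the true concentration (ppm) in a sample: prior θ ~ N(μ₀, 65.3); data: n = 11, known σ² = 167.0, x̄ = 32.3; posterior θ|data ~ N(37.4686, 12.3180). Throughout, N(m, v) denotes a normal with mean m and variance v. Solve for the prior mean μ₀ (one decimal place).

μ₀ = 59.7

With known observation variance, the Normal–Normal posterior has precision τ_n = τ₀ + n/σ² and mean μ_n = (τ₀μ₀ + (n/σ²)x̄)/τ_n.
Here τ₀ = 1/65.3 = 0.015314 and τ_data = 11/167.0 = 0.065868, so τ_n = 0.081182.
Rearranging for μ₀: μ₀ = (μ_n·τ_n − τ_data·x̄)/τ₀ = (37.4686·0.081182 − 0.065868·32.3) / 0.015314 = 0.914239/0.015314 ≈ 59.7.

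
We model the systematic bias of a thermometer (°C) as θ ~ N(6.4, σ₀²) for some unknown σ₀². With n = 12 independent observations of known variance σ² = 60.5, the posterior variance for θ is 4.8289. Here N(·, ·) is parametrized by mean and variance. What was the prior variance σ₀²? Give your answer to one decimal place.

σ₀² = 114.4

Posterior precision equals prior precision plus data precision: 1/σ_n² = 1/σ₀² + n/σ².
So 1/σ₀² = 1/4.8289 − 12/60.5 = 0.207087 − 0.198347 = 0.008740.
Hence σ₀² = 1/0.008740 ≈ 114.4.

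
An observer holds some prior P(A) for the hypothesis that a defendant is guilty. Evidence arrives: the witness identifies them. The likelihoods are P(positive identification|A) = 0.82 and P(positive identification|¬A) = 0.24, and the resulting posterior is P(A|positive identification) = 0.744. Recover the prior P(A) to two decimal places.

P(A) = 0.46

In odds form, posterior odds = prior odds × likelihood ratio, so prior odds = posterior odds ÷ LR.
Posterior odds = 0.744/(1−0.744) = 2.9062. LR = 0.82/0.24 = 3.4167.
Prior odds = 2.9062/3.4167 = 0.8506, so P(A) = 0.8506/(1+0.8506) ≈ 0.46.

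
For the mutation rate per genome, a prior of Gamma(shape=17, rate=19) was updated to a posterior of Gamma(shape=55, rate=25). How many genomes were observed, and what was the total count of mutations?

Gamma–Poisson conjugacy: posterior shape = α + Σxᵢ, posterior rate = β + n.
Matching: Σxᵢ = 55 − 17 = 38 and n = 25 − 19 = 6.

n = 6 genomes with total 38 mutations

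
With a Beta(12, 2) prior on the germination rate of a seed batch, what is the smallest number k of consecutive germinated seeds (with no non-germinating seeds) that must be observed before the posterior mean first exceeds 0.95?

After k germinated seeds and 0 non-germinating seeds the posterior is Beta(12+k, 2), with mean (12+k)/(12+2+k).
Set (12+k)/(14+k) > 0.95 and solve: k > (0.95·14 − 12)/(1 − 0.95) = 26.000.
The smallest integer exceeding 26.000 is 27.

k = 27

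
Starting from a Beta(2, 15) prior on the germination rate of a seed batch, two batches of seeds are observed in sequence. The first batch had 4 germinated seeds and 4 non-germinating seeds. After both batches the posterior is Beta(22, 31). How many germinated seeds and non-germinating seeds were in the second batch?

Because Beta–binomial updating is additive in the counts, the combined data contributed (α_post−α_prior, β_post−β_prior) successes and failures.
Total across both batches: 22−2=20 germinated seeds, 31−15=16 non-germinating seeds.
Subtract the first batch: 20−4=16 germinated seeds and 16−4=12 non-germinating seeds.

16 germinated seeds and 12 non-germinating seeds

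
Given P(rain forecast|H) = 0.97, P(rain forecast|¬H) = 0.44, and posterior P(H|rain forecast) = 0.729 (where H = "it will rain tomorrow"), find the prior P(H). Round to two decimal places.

P(H) = 0.55

Bayes' rule in odds form gives O(H|E) = O(H)·[P(E|H)/P(E|¬H)], hence O(H) = O(H|E)/LR.
Posterior odds = 0.729/(1−0.729) = 2.6900. LR = 0.97/0.44 = 2.2045.
Prior odds = 2.6900/2.2045 = 1.2202, so P(H) = 1.2202/(1+1.2202) ≈ 0.55.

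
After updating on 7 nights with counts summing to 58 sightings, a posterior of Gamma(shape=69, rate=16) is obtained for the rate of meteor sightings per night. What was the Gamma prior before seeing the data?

Gamma–Poisson conjugacy: posterior shape = α + Σxᵢ, posterior rate = β + n.
So α = 69 − 58 = 11 and β = 16 − 7 = 9.

Gamma(shape=11, rate=9)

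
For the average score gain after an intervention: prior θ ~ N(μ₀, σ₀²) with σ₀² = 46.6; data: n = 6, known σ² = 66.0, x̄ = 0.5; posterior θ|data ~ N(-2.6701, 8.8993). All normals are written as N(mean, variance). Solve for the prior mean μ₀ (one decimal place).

With known observation variance, the Normal–Normal posterior has precision τ_n = τ₀ + n/σ² and mean μ_n = (τ₀μ₀ + (n/σ²)x̄)/τ_n.
Here τ₀ = 1/46.6 = 0.021459 and τ_data = 6/66.0 = 0.090909, so τ_n = 0.112368.
Rearranging for μ₀: μ₀ = (μ_n·τ_n − τ_data·x̄)/τ₀ = (-2.6701·0.112368 − 0.090909·0.5) / 0.021459 = -0.345488/0.021459 ≈ -16.1.

μ₀ = -16.1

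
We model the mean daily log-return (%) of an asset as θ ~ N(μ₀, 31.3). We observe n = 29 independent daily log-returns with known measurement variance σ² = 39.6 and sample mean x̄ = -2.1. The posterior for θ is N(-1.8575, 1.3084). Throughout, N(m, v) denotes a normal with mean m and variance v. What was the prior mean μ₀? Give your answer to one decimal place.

With known observation variance, the Normal–Normal posterior has precision τ_n = τ₀ + n/σ² and mean μ_n = (τ₀μ₀ + (n/σ²)x̄)/τ_n.
Here τ₀ = 1/31.3 = 0.031949 and τ_data = 29/39.6 = 0.732323, so τ_n = 0.764272.
Rearranging for μ₀: μ₀ = (μ_n·τ_n − τ_data·x̄)/τ₀ = (-1.8575·0.764272 − 0.732323·-2.1) / 0.031949 = 0.118243/0.031949 ≈ 3.7.

μ₀ = 3.7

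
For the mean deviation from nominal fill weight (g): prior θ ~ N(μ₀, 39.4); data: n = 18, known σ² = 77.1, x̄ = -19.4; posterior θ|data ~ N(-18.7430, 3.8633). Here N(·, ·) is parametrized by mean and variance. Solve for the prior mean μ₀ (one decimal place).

μ₀ = -12.7

With known observation variance, the Normal–Normal posterior has precision τ_n = τ₀ + n/σ² and mean μ_n = (τ₀μ₀ + (n/σ²)x̄)/τ_n.
Here τ₀ = 1/39.4 = 0.025381 and τ_data = 18/77.1 = 0.233463, so τ_n = 0.258844.
Rearranging for μ₀: μ₀ = (μ_n·τ_n − τ_data·x̄)/τ₀ = (-18.7430·0.258844 − 0.233463·-19.4) / 0.025381 = -0.322331/0.025381 ≈ -12.7.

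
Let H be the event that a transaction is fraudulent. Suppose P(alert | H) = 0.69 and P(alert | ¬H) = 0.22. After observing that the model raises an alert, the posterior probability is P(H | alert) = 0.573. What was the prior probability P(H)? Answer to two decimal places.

P(H) = 0.30

Bayes' rule in odds form gives O(H|E) = O(H)·[P(E|H)/P(E|¬H)], hence O(H) = O(H|E)/LR.
Posterior odds = 0.573/(1−0.573) = 1.3419. LR = 0.69/0.22 = 3.1364.
Prior odds = 1.3419/3.1364 = 0.4278, so P(H) = 0.4278/(1+0.4278) ≈ 0.30.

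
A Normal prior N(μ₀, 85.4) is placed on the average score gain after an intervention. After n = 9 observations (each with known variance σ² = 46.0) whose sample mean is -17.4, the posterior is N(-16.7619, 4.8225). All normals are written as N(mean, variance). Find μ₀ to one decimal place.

With known observation variance, the Normal–Normal posterior has precision τ_n = τ₀ + n/σ² and mean μ_n = (τ₀μ₀ + (n/σ²)x̄)/τ_n.
Here τ₀ = 1/85.4 = 0.011710 and τ_data = 9/46.0 = 0.195652, so τ_n = 0.207362.
Rearranging for μ₀: μ₀ = (μ_n·τ_n − τ_data·x̄)/τ₀ = (-16.7619·0.207362 − 0.195652·-17.4) / 0.011710 = -0.071436/0.011710 ≈ -6.1.

μ₀ = -6.1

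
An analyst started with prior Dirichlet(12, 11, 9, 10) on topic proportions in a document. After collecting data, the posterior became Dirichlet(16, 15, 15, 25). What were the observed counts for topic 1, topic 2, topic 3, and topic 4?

For a Dirichlet(α) prior with multinomial counts c, the posterior is Dirichlet(α + c) componentwise.
Counts are posterior − prior componentwise: 16−12=4, 15−11=4, 15−9=6, 25−10=15.

counts (4, 4, 6, 15)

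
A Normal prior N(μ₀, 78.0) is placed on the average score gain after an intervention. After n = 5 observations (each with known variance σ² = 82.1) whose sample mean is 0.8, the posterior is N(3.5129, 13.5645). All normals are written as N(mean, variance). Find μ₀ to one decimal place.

μ₀ = 16.4

The posterior mean is a precision-weighted average: μ_n = (τ₀μ₀ + τ_data·x̄)/(τ₀+τ_data), with τ₀=1/σ₀² and τ_data=n/σ².
Here τ₀ = 1/78.0 = 0.012821 and τ_data = 5/82.1 = 0.060901, so τ_n = 0.073722.
Rearranging for μ₀: μ₀ = (μ_n·τ_n − τ_data·x̄)/τ₀ = (3.5129·0.073722 − 0.060901·0.8) / 0.012821 = 0.210257/0.012821 ≈ 16.4.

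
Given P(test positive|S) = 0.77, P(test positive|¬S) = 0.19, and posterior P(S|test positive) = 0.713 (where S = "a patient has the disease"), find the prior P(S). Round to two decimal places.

Bayes' rule in odds form gives O(S|E) = O(S)·[P(E|S)/P(E|¬S)], hence O(S) = O(S|E)/LR.
Posterior odds = 0.713/(1−0.713) = 2.4843. LR = 0.77/0.19 = 4.0526.
Prior odds = 2.4843/4.0526 = 0.6130, so P(S) = 0.6130/(1+0.6130) ≈ 0.38.

P(S) = 0.38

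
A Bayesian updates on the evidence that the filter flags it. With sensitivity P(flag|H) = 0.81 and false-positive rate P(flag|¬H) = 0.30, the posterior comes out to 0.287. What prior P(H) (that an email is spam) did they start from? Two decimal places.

P(H) = 0.13

In odds form, posterior odds = prior odds × likelihood ratio, so prior odds = posterior odds ÷ LR.
Posterior odds = 0.287/(1−0.287) = 0.4025. LR = 0.81/0.30 = 2.7000.
Prior odds = 0.4025/2.7000 = 0.1491, so P(H) = 0.1491/(1+0.1491) ≈ 0.13.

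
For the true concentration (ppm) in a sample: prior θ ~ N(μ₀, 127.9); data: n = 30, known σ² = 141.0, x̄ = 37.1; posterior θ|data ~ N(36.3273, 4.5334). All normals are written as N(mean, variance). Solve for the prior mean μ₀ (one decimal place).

With known observation variance, the Normal–Normal posterior has precision τ_n = τ₀ + n/σ² and mean μ_n = (τ₀μ₀ + (n/σ²)x̄)/τ_n.
Here τ₀ = 1/127.9 = 0.007819 and τ_data = 30/141.0 = 0.212766, so τ_n = 0.220585.
Rearranging for μ₀: μ₀ = (μ_n·τ_n − τ_data·x̄)/τ₀ = (36.3273·0.220585 − 0.212766·37.1) / 0.007819 = 0.119639/0.007819 ≈ 15.3.

μ₀ = 15.3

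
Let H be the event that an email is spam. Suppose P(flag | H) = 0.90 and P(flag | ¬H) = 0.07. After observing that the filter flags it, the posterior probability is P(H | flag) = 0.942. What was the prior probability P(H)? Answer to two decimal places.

Bayes' rule in odds form gives O(H|E) = O(H)·[P(E|H)/P(E|¬H)], hence O(H) = O(H|E)/LR.
Posterior odds = 0.942/(1−0.942) = 16.2414. LR = 0.90/0.07 = 12.8571.
Prior odds = 16.2414/12.8571 = 1.2632, so P(H) = 1.2632/(1+1.2632) ≈ 0.56.

P(H) = 0.56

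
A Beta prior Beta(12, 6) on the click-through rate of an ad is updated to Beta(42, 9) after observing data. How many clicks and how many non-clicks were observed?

30 clicks and 3 non-clicks

Under Beta–binomial conjugacy the posterior parameters are (a+s, b+f).
Match parameters: s=42−12=30, f=9−6=3.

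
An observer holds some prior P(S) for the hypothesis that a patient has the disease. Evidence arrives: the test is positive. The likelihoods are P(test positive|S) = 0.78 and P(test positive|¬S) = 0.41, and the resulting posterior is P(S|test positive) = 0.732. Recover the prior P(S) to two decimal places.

In odds form, posterior odds = prior odds × likelihood ratio, so prior odds = posterior odds ÷ LR.
Posterior odds = 0.732/(1−0.732) = 2.7313. LR = 0.78/0.41 = 1.9024.
Prior odds = 2.7313/1.9024 = 1.4357, so P(S) = 1.4357/(1+1.4357) ≈ 0.59.

P(S) = 0.59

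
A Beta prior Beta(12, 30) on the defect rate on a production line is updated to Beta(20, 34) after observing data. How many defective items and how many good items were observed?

A Beta(a, b) prior with s successes and f failures in binomial data gives a Beta(a+s, b+f) posterior.
So s = 20 − 12 = 8 and f = 34 − 30 = 4.

8 defective items and 4 good items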